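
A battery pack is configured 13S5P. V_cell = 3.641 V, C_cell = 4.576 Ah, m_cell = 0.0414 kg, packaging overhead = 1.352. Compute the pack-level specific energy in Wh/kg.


Step 1: V_pack = 13 * 3.641 = 47.333 V
Step 2: C_pack = 5 * 4.576 = 22.88 Ah
Step 3: E_pack = V_pack * C_pack = 47.333 * 22.88 = 1083 Wh
Step 4: m_pack = 13 * 5 * 0.0414 * 1.352 = 3.6382 kg
Step 5: ED = E_pack / m_pack = 1083 / 3.6382 = 297.7 Wh/kg

297.7 Wh/kg


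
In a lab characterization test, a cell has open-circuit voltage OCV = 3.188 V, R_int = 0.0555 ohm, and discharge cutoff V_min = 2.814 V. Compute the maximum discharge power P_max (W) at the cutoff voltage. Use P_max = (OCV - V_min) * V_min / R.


P_max = (OCV - V_min) * V_min / R = (3.188 - 2.814) * 2.814 / 0.0555 = 0.374 * 2.814 / 0.0555 = 18.96 W

18.96 W


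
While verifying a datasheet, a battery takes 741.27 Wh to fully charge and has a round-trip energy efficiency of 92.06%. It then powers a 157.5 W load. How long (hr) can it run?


Step 1: E_discharge = eta/100 * E_charge = 92.06/100 * 741.27 = 682.41 Wh
Step 2: t = E_discharge / P = 682.41 / 157.5 = 4.333 hr

4.333 hr


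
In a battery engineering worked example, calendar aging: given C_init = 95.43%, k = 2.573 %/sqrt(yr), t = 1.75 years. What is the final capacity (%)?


Step 1: sqrt(1.75 yr) = 1.3229
Step 2: drop = 2.573 * 1.3229 = 3.4038
Step 3: C_final = 95.43 - 3.4038 = 92.03%

92.03%


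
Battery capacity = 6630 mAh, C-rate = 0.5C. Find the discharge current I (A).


Convert: capacity = 6630 mAh = 6.63 Ah
I = C_rate * capacity = 0.5 * 6.63 = 3.315 A

3.315 A


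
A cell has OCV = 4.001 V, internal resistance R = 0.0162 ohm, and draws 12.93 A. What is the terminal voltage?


V = OCV - I*R = 4.001 - 12.93 * 0.0162 = 3.792 V

3.792 V


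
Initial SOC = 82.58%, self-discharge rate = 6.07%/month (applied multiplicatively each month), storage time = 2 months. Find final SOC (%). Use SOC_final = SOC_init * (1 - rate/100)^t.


Monthly retention factor = 1 - 6.07/100 = 0.9393
Over 2 months: factor^2 = 0.88228
SOC_final = 82.58 * 0.88228 = 72.86%

72.86%


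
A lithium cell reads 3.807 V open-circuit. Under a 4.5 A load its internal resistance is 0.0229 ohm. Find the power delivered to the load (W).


Step 1: V_terminal = OCV - I*R = 3.807 - 4.5 * 0.0229 = 3.704 V
Step 2: P_out = V_terminal * I = 3.704 * 4.5 = 16.67 W

16.67 W


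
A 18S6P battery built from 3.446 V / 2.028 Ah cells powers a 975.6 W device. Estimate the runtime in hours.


Step 1: E_pack = Ns * V_cell * Np * C_cell = 18 * 3.446 * 6 * 2.028 = 754.76 Wh
Step 2: t = E_pack / P = 754.76 / 975.6 = 0.7736 hr

0.7736 hr


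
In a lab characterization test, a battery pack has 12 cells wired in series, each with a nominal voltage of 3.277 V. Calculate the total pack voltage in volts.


Series voltages add: 12 * 3.277 V = 39.324 V

39.324 V


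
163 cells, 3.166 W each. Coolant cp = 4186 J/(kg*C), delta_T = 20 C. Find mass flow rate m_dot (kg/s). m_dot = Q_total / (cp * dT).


Step 1: Total heat Q = 163 * 3.166 W = 516.06 W
Step 2: denom = cp * dT = 4186 * 20 = 83720
Step 3: m_dot = 516.06 / 83720 = 0.006164 kg/s

0.006164 kg/s


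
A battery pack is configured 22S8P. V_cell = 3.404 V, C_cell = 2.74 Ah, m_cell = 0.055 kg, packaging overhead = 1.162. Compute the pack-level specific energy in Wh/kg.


Step 1: V_pack = 22 * 3.404 = 74.888 V
Step 2: C_pack = 8 * 2.74 = 21.92 Ah
Step 3: E_pack = V_pack * C_pack = 74.888 * 21.92 = 1641.5 Wh
Step 4: m_pack = 22 * 8 * 0.055 * 1.162 = 11.248 kg
Step 5: ED = E_pack / m_pack = 1641.5 / 11.248 = 145.9 Wh/kg

145.9 Wh/kg


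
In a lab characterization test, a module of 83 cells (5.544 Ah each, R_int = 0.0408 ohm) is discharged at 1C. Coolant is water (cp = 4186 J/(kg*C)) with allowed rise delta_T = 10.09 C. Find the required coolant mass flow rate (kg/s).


Step 1: I = 1 * 5.544 = 5.544 A
Step 2: Q_cell = I^2 * R = 5.544^2 * 0.0408 = 1.254 W
Step 3: Q_total = 83 * 1.254 = 104.08 W
Step 4: m_dot = Q_total / (cp * dT) = 104.08 / (4186 * 10.09) = 0.002464 kg/s

0.002464 kg/s


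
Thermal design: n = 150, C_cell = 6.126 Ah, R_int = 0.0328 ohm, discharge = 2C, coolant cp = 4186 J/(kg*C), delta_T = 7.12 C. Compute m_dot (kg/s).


Step 1: I = 2 * 6.126 = 12.252 A
Step 2: Q_cell = I^2 * R = 12.252^2 * 0.0328 = 4.9237 W
Step 3: Q_total = 150 * 4.9237 = 738.56 W
Step 4: m_dot = Q_total / (cp * dT) = 738.56 / (4186 * 7.12) = 0.02478 kg/s

0.02478 kg/s


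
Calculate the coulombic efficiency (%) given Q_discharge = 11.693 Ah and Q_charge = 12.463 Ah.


eta_c = Q_dis / Q_chg * 100 = 11.693 / 12.463 * 100 = 93.82%

93.82%


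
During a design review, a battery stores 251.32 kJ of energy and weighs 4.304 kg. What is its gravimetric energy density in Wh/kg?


Convert: E = 251.32 kJ = 69.811 Wh
ED = E / m = 69.811 / 4.304 = 16.22 Wh/kg

16.22 Wh/kg


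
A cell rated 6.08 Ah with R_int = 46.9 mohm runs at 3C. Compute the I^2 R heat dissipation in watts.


Convert: R = 46.9 mohm = 0.0469 ohm
Step 1: I = C_rate * capacity = 3 * 6.08 = 18.24 A
Step 2: Q = I^2 * R = 18.24^2 * 0.0469 = 332.7 * 0.0469 = 15.60 W

15.60 W


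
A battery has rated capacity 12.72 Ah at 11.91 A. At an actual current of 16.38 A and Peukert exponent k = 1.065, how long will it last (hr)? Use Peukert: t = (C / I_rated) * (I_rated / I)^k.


Step 1: t_rated = C / I_rated = 12.72 / 11.91 = 1.068 hr
Step 2: ratio = 11.91 / 16.38 = 0.72711
Step 3: ratio^k = 0.72711^1.065 = 0.7122
Step 4: t = t_rated * ratio^k = 1.068 * 0.7122 = 0.7606 hr

0.7606 hr


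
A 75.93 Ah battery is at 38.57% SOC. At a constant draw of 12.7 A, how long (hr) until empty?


Step 1: remaining = SOC/100 * C_total = 38.57/100 * 75.93 = 29.286 Ah
Step 2: t = remaining / I = 29.286 / 12.7 = 2.306 hr

2.306 hr


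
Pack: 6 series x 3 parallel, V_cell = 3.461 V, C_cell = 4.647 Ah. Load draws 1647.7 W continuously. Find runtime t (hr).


Step 1: E_pack = Ns * V_cell * Np * C_cell = 6 * 3.461 * 3 * 4.647 = 289.5 Wh
Step 2: t = E_pack / P = 289.5 / 1647.7 = 0.1757 hr

0.1757 hr


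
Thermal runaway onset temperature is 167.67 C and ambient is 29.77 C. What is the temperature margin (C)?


margin = T_onset - T_ambient = 167.67 - 29.77 = 137.9 C

137.9 C


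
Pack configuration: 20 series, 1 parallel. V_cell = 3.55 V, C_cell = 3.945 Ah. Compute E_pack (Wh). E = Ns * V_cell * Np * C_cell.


V_pack = 20 * 3.55 = 71 V
C_pack = 1 * 3.945 = 3.945 Ah
E = V_pack * C_pack = 71 * 3.945 = 280.1 Wh

280.1 Wh


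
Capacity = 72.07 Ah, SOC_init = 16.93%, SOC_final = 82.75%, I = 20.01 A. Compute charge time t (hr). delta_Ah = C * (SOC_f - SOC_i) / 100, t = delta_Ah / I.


Step 1: dSOC = 82.75% - 16.93% = 65.82%
Step 2: delta_Ah = 72.07 * 65.82 / 100 = 47.436 Ah
Step 3: t = 47.436 / 20.01 = 2.371 hr

2.371 hr


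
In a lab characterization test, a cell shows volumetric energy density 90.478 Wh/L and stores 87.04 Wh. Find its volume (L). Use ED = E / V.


V = E / ED = 87.04 / 90.478 = 0.9620 L

0.9620 L


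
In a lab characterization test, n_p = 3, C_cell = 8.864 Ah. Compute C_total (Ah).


C_total = 3 * 8.864 = 26.592 Ah

26.592 Ah


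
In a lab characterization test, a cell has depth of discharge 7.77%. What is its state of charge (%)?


SOC = 100 - DOD = 100 - 7.77 = 92.23%

92.23%


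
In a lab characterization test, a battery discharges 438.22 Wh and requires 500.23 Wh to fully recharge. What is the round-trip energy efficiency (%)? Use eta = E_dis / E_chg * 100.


Round-trip efficiency = 438.22/500.23 * 100% = 87.60%

87.60%


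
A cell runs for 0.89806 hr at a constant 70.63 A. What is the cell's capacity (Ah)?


C = I * t = 70.63 * 0.89806 = 63.43 Ah

63.43 Ah


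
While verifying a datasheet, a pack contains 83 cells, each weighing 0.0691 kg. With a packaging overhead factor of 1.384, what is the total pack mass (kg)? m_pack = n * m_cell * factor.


m_pack = n * m_cell * overhead = 83 * 0.0691 * 1.384 = 7.938 kg

7.938 kg


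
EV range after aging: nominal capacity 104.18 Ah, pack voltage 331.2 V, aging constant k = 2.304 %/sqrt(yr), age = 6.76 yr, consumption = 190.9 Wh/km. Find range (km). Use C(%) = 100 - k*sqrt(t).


Step 1: capacity retention = 100 - 2.304 * sqrt(6.76) = 100 - 2.304 * 2.6 = 94.01%
Step 2: C_now = 104.18 * 94.01/100 = 97.94 Ah
Step 3: E_pack = V * C_now = 331.2 * 97.94 = 32438 Wh
Step 4: range = E_pack / consumption = 32438 / 190.9 = 169.9 km

169.9 km


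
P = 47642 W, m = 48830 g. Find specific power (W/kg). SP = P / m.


Convert: m = 48830 g = 48.83 kg
Specific power = 47642 W / 48.83 kg = 975.7 W/kg

975.7 W/kg


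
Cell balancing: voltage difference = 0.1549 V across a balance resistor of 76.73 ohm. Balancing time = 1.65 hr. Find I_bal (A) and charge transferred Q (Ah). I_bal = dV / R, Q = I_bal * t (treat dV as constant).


First, Ohm's law: I_bal = 0.1549 V / 76.73 ohm = 0.0020188 A
Then Q = I * t = 0.0020188 A * 1.65 hr = 0.003331 Ah

I=0.0020188 A, Q=0.003331 Ah


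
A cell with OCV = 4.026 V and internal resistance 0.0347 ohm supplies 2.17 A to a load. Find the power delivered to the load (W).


Step 1: V_terminal = OCV - I*R = 4.026 - 2.17 * 0.0347 = 3.9507 V
Step 2: P_out = V_terminal * I = 3.9507 * 2.17 = 8.573 W

8.573 W


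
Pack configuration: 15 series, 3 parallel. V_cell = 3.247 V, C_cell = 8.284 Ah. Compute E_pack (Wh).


E = Ns * Vcell * Np * Ccell = 15 * 3.247 * 3 * 8.284 = 1210 Wh

1210 Wh


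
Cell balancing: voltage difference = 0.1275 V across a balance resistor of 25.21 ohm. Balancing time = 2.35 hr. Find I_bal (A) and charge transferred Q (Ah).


First, Ohm's law: I_bal = 0.1275 V / 25.21 ohm = 0.0050575 A
Then Q = I * t = 0.0050575 A * 2.35 hr = 0.01189 Ah

I=0.0050575 A, Q=0.01189 Ah


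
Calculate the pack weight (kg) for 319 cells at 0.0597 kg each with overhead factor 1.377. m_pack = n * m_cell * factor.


Cell mass sum = 319 * 0.0597 = 19.044 kg
With overhead 1.377: m_pack = 19.044 * 1.377 = 26.22 kg

26.22 kg


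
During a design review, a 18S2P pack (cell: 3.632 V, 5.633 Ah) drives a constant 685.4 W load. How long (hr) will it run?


Step 1: E_pack = Ns * V_cell * Np * C_cell = 18 * 3.632 * 2 * 5.633 = 736.53 Wh
Step 2: t = E_pack / P = 736.53 / 685.4 = 1.075 hr

1.075 hr


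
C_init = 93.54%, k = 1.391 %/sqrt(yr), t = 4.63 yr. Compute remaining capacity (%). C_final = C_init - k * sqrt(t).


sqrt(t) = sqrt(4.63) = 2.1517
C_final = 93.54 - 1.391 * 2.1517 = 90.55%

90.55%


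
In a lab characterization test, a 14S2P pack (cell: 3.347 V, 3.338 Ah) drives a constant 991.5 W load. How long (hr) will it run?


Step 1: E_pack = Ns * V_cell * Np * C_cell = 14 * 3.347 * 2 * 3.338 = 312.82 Wh
Step 2: t = E_pack / P = 312.82 / 991.5 = 0.3155 hr

0.3155 hr


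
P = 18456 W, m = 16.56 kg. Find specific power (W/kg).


Specific power = 18456 W / 16.56 kg = 1114 W/kg

1114 W/kg


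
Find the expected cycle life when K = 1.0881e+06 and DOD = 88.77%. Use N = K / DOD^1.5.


DOD^1.5 = 836.37
N = K / DOD^1.5 = 1.0881e+06 / 836.37 = 1301

1301 cycles


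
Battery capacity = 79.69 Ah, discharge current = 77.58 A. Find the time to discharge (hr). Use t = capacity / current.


Runtime = 79.69 Ah / 77.58 A = 1.027 hr

1.027 hr


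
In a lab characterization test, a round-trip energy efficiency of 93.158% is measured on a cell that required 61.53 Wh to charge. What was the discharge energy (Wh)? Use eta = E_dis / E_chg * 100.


E_dis = eta/100 * E_chg = 93.158/100 * 61.53 = 57.32 Wh

57.32 Wh


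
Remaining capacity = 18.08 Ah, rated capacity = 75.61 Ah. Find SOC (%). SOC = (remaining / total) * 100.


SOC = (remaining / total) * 100 = (18.08 / 75.61) * 100 = 23.91%

23.91%


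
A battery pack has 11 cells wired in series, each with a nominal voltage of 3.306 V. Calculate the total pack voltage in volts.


V_pack = n * V_cell = 11 * 3.306 = 36.366 V

36.366 V


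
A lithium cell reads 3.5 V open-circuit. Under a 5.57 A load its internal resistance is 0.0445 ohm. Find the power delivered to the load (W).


Step 1: V_terminal = OCV - I*R = 3.5 - 5.57 * 0.0445 = 3.2521 V
Step 2: P_out = V_terminal * I = 3.2521 * 5.57 = 18.11 W

18.11 W


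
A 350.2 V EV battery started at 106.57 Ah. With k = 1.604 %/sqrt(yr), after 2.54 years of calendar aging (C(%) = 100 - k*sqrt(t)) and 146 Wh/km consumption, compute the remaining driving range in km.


Step 1: capacity retention = 100 - 1.604 * sqrt(2.54) = 100 - 1.604 * 1.5937 = 97.444%
Step 2: C_now = 106.57 * 97.444/100 = 103.85 Ah
Step 3: E_pack = V * C_now = 350.2 * 103.85 = 36368 Wh
Step 4: range = E_pack / consumption = 36368 / 146 = 249.1 km

249.1 km


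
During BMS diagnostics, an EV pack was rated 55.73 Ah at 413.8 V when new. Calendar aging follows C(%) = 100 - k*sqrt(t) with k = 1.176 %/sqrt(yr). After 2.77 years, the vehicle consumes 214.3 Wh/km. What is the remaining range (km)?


Step 1: capacity retention = 100 - 1.176 * sqrt(2.77) = 100 - 1.176 * 1.6643 = 98.043%
Step 2: C_now = 55.73 * 98.043/100 = 54.639 Ah
Step 3: E_pack = V * C_now = 413.8 * 54.639 = 22610 Wh
Step 4: range = E_pack / consumption = 22610 / 214.3 = 105.5 km

105.5 km


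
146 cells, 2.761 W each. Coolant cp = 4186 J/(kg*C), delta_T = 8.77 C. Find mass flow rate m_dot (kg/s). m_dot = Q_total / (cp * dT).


Q_total = 146 * 2.761 = 403.11 W
m_dot = Q_total / (cp * dT) = 403.11 / (4186 * 8.77) = 0.01098 kg/s

0.01098 kg/s


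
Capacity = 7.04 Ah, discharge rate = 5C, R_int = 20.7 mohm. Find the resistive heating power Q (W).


Convert: R = 20.7 mohm = 0.0207 ohm
Step 1: I = C_rate * capacity = 5 * 7.04 = 35.2 A
Step 2: Q = I^2 * R = 35.2^2 * 0.0207 = 1239 * 0.0207 = 25.65 W

25.65 W


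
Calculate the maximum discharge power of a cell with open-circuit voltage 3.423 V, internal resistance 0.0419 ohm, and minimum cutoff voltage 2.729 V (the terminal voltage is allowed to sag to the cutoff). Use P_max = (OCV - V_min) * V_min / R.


dV = OCV - V_min = 0.694 V (so I_max = dV / R)
P_max = dV * V_min / R = 0.694 * 2.729 / 0.0419 = 45.20 W

45.20 W


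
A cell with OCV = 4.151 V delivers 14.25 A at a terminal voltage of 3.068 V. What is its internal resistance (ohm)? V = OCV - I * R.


R = (OCV - V) / I = (4.151 - 3.068) / 14.25 = 0.07600 ohm

0.07600 ohm


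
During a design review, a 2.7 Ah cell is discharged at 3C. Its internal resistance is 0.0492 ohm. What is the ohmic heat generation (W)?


Step 1: I = C_rate * capacity = 3 * 2.7 = 8.1 A
Step 2: Q = I^2 * R = 8.1^2 * 0.0492 = 65.61 * 0.0492 = 3.228 W

3.228 W


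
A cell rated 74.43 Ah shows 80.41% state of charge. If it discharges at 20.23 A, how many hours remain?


Step 1: remaining = SOC/100 * C_total = 80.41/100 * 74.43 = 59.849 Ah
Step 2: t = remaining / I = 59.849 / 20.23 = 2.958 hr

2.958 hr


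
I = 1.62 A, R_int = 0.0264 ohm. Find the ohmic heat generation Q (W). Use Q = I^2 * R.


Q = I^2 * R = 1.62^2 * 0.0264 = 0.06928 W

0.06928 W


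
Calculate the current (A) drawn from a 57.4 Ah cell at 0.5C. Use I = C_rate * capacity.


I = C_rate * capacity = 0.5 * 57.4 = 28.7 A

28.7 A


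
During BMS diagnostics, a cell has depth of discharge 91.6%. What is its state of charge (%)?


SOC = 100 - DOD = 100 - 91.6 = 8.4%

8.4%


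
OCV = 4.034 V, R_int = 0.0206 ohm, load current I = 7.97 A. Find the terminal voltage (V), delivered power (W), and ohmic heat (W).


Step 1: V_terminal = OCV - I*R = 4.034 - 7.97 * 0.0206 = 3.8698 V
Step 2: P_out = V_terminal * I = 3.8698 * 7.97 = 30.84 W
Step 3: Q = I^2 * R = 7.97^2 * 0.0206 = 1.309 W

V=3.8698 V, P=30.84 W, Q=1.309 W


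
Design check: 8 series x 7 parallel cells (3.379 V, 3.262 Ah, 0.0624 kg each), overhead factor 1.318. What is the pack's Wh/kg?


Step 1: V_pack = 8 * 3.379 = 27.032 V
Step 2: C_pack = 7 * 3.262 = 22.834 Ah
Step 3: E_pack = V_pack * C_pack = 27.032 * 22.834 = 617.25 Wh
Step 4: m_pack = 8 * 7 * 0.0624 * 1.318 = 4.6056 kg
Step 5: ED = E_pack / m_pack = 617.25 / 4.6056 = 134.0 Wh/kg

134.0 Wh/kg


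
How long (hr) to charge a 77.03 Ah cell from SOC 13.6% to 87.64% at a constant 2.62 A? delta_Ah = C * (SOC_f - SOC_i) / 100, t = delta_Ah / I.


delta_Ah = 77.03 * (87.64 - 13.6) / 100 = 57.033 Ah
t = delta_Ah / I = 57.033 / 2.62 = 21.77 hr

21.77 hr


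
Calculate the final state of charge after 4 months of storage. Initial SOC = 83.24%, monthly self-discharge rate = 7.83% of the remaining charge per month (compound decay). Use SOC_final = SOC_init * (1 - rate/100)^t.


decay = (1 - 7.83/100)^4 = 0.7217
SOC_final = 83.24 * 0.7217 = 60.07%

60.07%


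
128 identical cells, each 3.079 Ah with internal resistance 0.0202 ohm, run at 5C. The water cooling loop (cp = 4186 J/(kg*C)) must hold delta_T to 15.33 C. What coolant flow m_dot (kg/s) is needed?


Step 1: I = 5 * 3.079 = 15.395 A
Step 2: Q_cell = I^2 * R = 15.395^2 * 0.0202 = 4.7875 W
Step 3: Q_total = 128 * 4.7875 = 612.8 W
Step 4: m_dot = Q_total / (cp * dT) = 612.8 / (4186 * 15.33) = 0.009549 kg/s

0.009549 kg/s


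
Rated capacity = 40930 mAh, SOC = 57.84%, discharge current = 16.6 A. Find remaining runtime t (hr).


Convert: C_total = 40930 mAh = 40.93 Ah
Step 1: remaining = SOC/100 * C_total = 57.84/100 * 40.93 = 23.674 Ah
Step 2: t = remaining / I = 23.674 / 16.6 = 1.426 hr

1.426 hr


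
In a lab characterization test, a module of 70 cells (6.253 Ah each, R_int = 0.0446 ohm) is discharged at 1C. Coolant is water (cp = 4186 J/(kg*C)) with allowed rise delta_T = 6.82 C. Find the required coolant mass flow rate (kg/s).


Step 1: I = 1 * 6.253 = 6.253 A
Step 2: Q_cell = I^2 * R = 6.253^2 * 0.0446 = 1.7439 W
Step 3: Q_total = 70 * 1.7439 = 122.07 W
Step 4: m_dot = Q_total / (cp * dT) = 122.07 / (4186 * 6.82) = 0.004276 kg/s

0.004276 kg/s


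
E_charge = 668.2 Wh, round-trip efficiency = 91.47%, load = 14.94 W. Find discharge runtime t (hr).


Step 1: E_discharge = eta/100 * E_charge = 91.47/100 * 668.2 = 611.2 Wh
Step 2: t = E_discharge / P = 611.2 / 14.94 = 40.91 hr

40.91 hr


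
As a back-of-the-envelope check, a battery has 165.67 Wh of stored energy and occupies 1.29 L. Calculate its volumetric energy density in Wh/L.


ED = E / V = 165.67 / 1.29 = 128.4 Wh/L

128.4 Wh/L


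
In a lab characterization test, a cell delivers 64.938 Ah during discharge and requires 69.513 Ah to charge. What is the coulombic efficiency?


Coulombic efficiency = 64.938/69.513 * 100% = 93.42%

93.42%


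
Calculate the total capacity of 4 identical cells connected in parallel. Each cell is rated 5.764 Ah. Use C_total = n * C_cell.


C_total = 4 * 5.764 = 23.056 Ah

23.056 Ah


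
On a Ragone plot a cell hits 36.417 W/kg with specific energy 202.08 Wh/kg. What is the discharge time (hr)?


t = E / P = 202.08 / 36.417 = 5.549 hr

5.549 hr


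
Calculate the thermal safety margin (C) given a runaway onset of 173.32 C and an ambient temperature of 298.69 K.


Convert: T_ambient = 298.69 K = 25.54 C
margin = 173.32 - 25.54 = 147.78 C

147.78 C


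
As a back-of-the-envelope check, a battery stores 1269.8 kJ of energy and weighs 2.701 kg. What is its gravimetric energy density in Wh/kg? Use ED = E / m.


Convert: E = 1269.8 kJ = 352.72 Wh
ED = E / m = 352.72 / 2.701 = 130.6 Wh/kg

130.6 Wh/kg


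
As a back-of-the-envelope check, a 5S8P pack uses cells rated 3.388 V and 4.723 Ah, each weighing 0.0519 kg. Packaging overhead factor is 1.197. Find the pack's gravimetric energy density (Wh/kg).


Step 1: V_pack = 5 * 3.388 = 16.94 V
Step 2: C_pack = 8 * 4.723 = 37.784 Ah
Step 3: E_pack = V_pack * C_pack = 16.94 * 37.784 = 640.06 Wh
Step 4: m_pack = 5 * 8 * 0.0519 * 1.197 = 2.485 kg
Step 5: ED = E_pack / m_pack = 640.06 / 2.485 = 257.6 Wh/kg

257.6 Wh/kg


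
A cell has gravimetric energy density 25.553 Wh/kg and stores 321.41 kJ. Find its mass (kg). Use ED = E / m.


Convert: E = 321.41 kJ = 89.281 Wh
m = E / ED = 89.281 / 25.553 = 3.494 kg

3.494 kg


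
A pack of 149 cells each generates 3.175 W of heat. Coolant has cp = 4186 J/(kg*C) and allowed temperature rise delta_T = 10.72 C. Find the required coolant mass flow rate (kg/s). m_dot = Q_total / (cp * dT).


Step 1: Total heat Q = 149 * 3.175 W = 473.08 W
Step 2: denom = cp * dT = 4186 * 10.72 = 44874
Step 3: m_dot = 473.08 / 44874 = 0.01054 kg/s

0.01054 kg/s


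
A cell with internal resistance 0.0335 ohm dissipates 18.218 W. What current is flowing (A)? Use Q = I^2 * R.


I = sqrt(Q / R) = sqrt(18.218 / 0.0335) = sqrt(543.82) = 23.32 A

23.32 A


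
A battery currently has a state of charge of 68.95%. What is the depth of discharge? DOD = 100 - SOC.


DOD = 100 - SOC = 100 - 68.95 = 31.05%

31.05%


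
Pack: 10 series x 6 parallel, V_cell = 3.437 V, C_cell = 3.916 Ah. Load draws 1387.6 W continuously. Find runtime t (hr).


Step 1: E_pack = Ns * V_cell * Np * C_cell = 10 * 3.437 * 6 * 3.916 = 807.56 Wh
Step 2: t = E_pack / P = 807.56 / 1387.6 = 0.5820 hr

0.5820 hr


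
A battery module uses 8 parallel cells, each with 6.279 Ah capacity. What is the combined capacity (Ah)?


C_total = 8 * 6.279 = 50.232 Ah

50.232 Ah


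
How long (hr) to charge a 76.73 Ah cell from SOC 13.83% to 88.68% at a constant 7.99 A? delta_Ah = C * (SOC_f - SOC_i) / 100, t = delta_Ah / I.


Step 1: dSOC = 88.68% - 13.83% = 74.85%
Step 2: delta_Ah = 76.73 * 74.85 / 100 = 57.432 Ah
Step 3: t = 57.432 / 7.99 = 7.188 hr

7.188 hr


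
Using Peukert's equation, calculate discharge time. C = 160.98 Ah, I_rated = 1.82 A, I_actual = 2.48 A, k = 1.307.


t_rated = C / I_rated = 160.98 / 1.82 = 88.451 hr
(I_rated/I)^k = (0.73387)^1.307 = 0.66737
t = t_rated * (I_rated/I)^k = 88.451 * 0.66737 = 59.03 hr

59.03 hr


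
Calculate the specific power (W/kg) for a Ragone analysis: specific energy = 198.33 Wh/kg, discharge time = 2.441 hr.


Specific power = 198.33 Wh/kg / 2.441 hr = 81.25 W/kg

81.25 W/kg


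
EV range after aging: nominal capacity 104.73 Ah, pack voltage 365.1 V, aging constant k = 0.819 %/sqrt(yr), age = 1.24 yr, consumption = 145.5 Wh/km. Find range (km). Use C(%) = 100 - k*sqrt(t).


Step 1: capacity retention = 100 - 0.819 * sqrt(1.24) = 100 - 0.819 * 1.1136 = 99.088%
Step 2: C_now = 104.73 * 99.088/100 = 103.77 Ah
Step 3: E_pack = V * C_now = 365.1 * 103.77 = 37886 Wh
Step 4: range = E_pack / consumption = 37886 / 145.5 = 260.4 km

260.4 km


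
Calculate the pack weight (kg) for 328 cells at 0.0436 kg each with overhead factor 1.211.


Cell mass sum = 328 * 0.0436 = 14.301 kg
With overhead 1.211: m_pack = 14.301 * 1.211 = 17.32 kg

17.32 kg


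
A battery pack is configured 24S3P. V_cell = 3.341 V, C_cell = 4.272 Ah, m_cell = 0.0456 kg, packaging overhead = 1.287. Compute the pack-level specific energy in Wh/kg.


Step 1: V_pack = 24 * 3.341 = 80.184 V
Step 2: C_pack = 3 * 4.272 = 12.816 Ah
Step 3: E_pack = V_pack * C_pack = 80.184 * 12.816 = 1027.6 Wh
Step 4: m_pack = 24 * 3 * 0.0456 * 1.287 = 4.2255 kg
Step 5: ED = E_pack / m_pack = 1027.6 / 4.2255 = 243.2 Wh/kg

243.2 Wh/kg


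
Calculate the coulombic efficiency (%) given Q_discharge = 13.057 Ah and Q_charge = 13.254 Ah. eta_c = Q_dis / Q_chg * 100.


eta_c = Q_dis / Q_chg * 100 = 13.057 / 13.254 * 100 = 98.51%

98.51%


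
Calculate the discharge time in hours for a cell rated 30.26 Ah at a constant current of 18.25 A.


Runtime = 30.26 Ah / 18.25 A = 1.658 hr

1.658 hr


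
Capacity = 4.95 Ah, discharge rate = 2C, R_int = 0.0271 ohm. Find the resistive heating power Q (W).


Step 1: I = C_rate * capacity = 2 * 4.95 = 9.9 A
Step 2: Q = I^2 * R = 9.9^2 * 0.0271 = 98.01 * 0.0271 = 2.656 W

2.656 W


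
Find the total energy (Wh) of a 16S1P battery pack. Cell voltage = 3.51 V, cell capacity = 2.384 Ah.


V_pack = 16 * 3.51 = 56.16 V
C_pack = 1 * 2.384 = 2.384 Ah
E = V_pack * C_pack = 56.16 * 2.384 = 133.9 Wh

133.9 Wh


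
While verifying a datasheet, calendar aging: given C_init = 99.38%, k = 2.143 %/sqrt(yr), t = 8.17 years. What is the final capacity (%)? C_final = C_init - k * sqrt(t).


Step 1: sqrt(8.17 yr) = 2.8583
Step 2: drop = 2.143 * 2.8583 = 6.1253
Step 3: C_final = 99.38 - 6.1253 = 93.25%

93.25%


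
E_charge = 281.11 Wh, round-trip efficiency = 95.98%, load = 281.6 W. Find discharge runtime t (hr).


Step 1: E_discharge = eta/100 * E_charge = 95.98/100 * 281.11 = 269.81 Wh
Step 2: t = E_discharge / P = 269.81 / 281.6 = 0.9581 hr

0.9581 hr


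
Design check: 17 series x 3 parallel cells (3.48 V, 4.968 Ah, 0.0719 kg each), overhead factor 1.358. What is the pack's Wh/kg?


Step 1: V_pack = 17 * 3.48 = 59.16 V
Step 2: C_pack = 3 * 4.968 = 14.904 Ah
Step 3: E_pack = V_pack * C_pack = 59.16 * 14.904 = 881.72 Wh
Step 4: m_pack = 17 * 3 * 0.0719 * 1.358 = 4.9797 kg
Step 5: ED = E_pack / m_pack = 881.72 / 4.9797 = 177.1 Wh/kg

177.1 Wh/kg


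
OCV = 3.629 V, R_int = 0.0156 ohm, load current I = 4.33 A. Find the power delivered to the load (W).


Step 1: V_terminal = OCV - I*R = 3.629 - 4.33 * 0.0156 = 3.5615 V
Step 2: P_out = V_terminal * I = 3.5615 * 4.33 = 15.42 W

15.42 W


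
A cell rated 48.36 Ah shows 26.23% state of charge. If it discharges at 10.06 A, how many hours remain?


Step 1: remaining = SOC/100 * C_total = 26.23/100 * 48.36 = 12.685 Ah
Step 2: t = remaining / I = 12.685 / 10.06 = 1.261 hr

1.261 hr


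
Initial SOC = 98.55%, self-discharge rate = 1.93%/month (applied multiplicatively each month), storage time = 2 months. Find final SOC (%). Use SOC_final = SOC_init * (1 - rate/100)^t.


Monthly retention factor = 1 - 1.93/100 = 0.9807
Over 2 months: factor^2 = 0.96177
SOC_final = 98.55 * 0.96177 = 94.78%

94.78%


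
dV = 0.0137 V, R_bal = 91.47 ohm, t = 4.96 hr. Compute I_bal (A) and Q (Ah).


I_bal = dV / R = 0.0137 / 91.47 = 1.4978e-04 A
Q = I_bal * t = 1.4978e-04 * 4.96 = 7.429e-04 Ah

I=1.4978e-04 A, Q=7.429e-04 Ah


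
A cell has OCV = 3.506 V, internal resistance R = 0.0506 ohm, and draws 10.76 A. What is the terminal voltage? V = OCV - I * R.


IR drop = 10.76 * 0.0506 = 0.54446 V
V = 3.506 - 0.54446 = 2.962 V

2.962 V


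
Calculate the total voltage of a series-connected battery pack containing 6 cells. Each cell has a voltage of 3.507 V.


V_pack = n * V_cell = 6 * 3.507 = 21.042 V

21.042 V


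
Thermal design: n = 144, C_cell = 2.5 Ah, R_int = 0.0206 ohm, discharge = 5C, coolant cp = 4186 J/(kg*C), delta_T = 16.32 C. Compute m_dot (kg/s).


Step 1: I = 5 * 2.5 = 12.5 A
Step 2: Q_cell = I^2 * R = 12.5^2 * 0.0206 = 3.2188 W
Step 3: Q_total = 144 * 3.2188 = 463.51 W
Step 4: m_dot = Q_total / (cp * dT) = 463.51 / (4186 * 16.32) = 0.006785 kg/s

0.006785 kg/s


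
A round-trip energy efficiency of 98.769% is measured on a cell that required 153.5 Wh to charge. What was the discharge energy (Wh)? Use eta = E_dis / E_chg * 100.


E_dis = eta/100 * E_chg = 98.769/100 * 153.5 = 151.6 Wh

151.6 Wh


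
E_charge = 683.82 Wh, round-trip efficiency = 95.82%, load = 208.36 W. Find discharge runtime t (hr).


Step 1: E_discharge = eta/100 * E_charge = 95.82/100 * 683.82 = 655.24 Wh
Step 2: t = E_discharge / P = 655.24 / 208.36 = 3.145 hr

3.145 hr


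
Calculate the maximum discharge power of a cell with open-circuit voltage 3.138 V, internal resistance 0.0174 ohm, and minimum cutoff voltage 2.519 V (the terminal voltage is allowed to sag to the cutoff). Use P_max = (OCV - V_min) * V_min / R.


dV = OCV - V_min = 0.619 V (so I_max = dV / R)
P_max = dV * V_min / R = 0.619 * 2.519 / 0.0174 = 89.61 W

89.61 W


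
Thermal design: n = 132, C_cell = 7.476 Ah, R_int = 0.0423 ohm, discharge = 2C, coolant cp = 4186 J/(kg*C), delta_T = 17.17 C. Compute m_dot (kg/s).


Step 1: I = 2 * 7.476 = 14.952 A
Step 2: Q_cell = I^2 * R = 14.952^2 * 0.0423 = 9.4567 W
Step 3: Q_total = 132 * 9.4567 = 1248.3 W
Step 4: m_dot = Q_total / (cp * dT) = 1248.3 / (4186 * 17.17) = 0.01737 kg/s

0.01737 kg/s


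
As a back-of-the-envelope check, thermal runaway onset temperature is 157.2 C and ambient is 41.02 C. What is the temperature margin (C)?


Safety margin = 157.2 C - 41.02 C = 116.18 C

116.18 C


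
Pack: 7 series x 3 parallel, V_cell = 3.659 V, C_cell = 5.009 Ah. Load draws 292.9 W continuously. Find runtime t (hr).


Step 1: E_pack = Ns * V_cell * Np * C_cell = 7 * 3.659 * 3 * 5.009 = 384.89 Wh
Step 2: t = E_pack / P = 384.89 / 292.9 = 1.314 hr

1.314 hr


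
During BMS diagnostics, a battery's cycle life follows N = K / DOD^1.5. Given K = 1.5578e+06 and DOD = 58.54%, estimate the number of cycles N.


DOD^1.5 = 447.9
N = K / DOD^1.5 = 1.5578e+06 / 447.9 = 3478

3478 cycles


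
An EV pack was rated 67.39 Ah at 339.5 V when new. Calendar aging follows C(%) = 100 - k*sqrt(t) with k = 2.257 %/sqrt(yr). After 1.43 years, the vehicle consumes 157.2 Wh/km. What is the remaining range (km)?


Step 1: capacity retention = 100 - 2.257 * sqrt(1.43) = 100 - 2.257 * 1.1958 = 97.301%
Step 2: C_now = 67.39 * 97.301/100 = 65.571 Ah
Step 3: E_pack = V * C_now = 339.5 * 65.571 = 22261 Wh
Step 4: range = E_pack / consumption = 22261 / 157.2 = 141.6 km

141.6 km


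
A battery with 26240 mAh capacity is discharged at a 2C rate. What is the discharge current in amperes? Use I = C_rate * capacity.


Convert: capacity = 26240 mAh = 26.24 Ah
At 2C: I = 2 * 26.24 Ah = 52.48 A

52.48 A


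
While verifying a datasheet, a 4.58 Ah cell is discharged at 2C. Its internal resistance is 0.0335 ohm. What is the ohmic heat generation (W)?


Step 1: I = C_rate * capacity = 2 * 4.58 = 9.16 A
Step 2: Q = I^2 * R = 9.16^2 * 0.0335 = 83.906 * 0.0335 = 2.811 W

2.811 W


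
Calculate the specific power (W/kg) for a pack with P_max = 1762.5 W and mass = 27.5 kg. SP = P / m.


SP = P / m = 1762.5 / 27.5 = 64.09 W/kg

64.09 W/kg


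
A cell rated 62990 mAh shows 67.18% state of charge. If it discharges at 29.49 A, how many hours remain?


Convert: C_total = 62990 mAh = 62.99 Ah
Step 1: remaining = SOC/100 * C_total = 67.18/100 * 62.99 = 42.317 Ah
Step 2: t = remaining / I = 42.317 / 29.49 = 1.435 hr

1.435 hr


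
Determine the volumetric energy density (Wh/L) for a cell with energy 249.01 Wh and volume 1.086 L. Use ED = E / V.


ED = E / V = 249.01 / 1.086 = 229.3 Wh/L

229.3 Wh/L


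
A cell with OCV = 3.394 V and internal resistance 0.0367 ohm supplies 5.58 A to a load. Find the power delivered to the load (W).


Step 1: V_terminal = OCV - I*R = 3.394 - 5.58 * 0.0367 = 3.1892 V
Step 2: P_out = V_terminal * I = 3.1892 * 5.58 = 17.80 W

17.80 W


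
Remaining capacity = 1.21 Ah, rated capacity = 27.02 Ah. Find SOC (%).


SOC = (remaining / total) * 100 = (1.21 / 27.02) * 100 = 4.478%

4.478%


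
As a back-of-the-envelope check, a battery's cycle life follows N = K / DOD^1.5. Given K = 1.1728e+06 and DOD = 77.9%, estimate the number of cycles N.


DOD^1.5 = 687.55
N = K / DOD^1.5 = 1.1728e+06 / 687.55 = 1706

1706 cycles


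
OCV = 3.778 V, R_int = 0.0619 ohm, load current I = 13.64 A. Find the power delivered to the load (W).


Step 1: V_terminal = OCV - I*R = 3.778 - 13.64 * 0.0619 = 2.9337 V
Step 2: P_out = V_terminal * I = 2.9337 * 13.64 = 40.02 W

40.02 W


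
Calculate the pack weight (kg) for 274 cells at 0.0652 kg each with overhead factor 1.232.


m_pack = n * m_cell * overhead = 274 * 0.0652 * 1.232 = 22.01 kg

22.01 kg


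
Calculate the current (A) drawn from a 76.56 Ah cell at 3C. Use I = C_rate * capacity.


At 3C: I = 3 * 76.56 Ah = 229.68 A

229.68 A


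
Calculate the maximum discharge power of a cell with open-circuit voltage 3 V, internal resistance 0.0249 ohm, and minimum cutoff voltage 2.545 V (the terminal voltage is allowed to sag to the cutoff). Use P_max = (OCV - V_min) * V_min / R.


P_max = (OCV - V_min) * V_min / R = (3 - 2.545) * 2.545 / 0.0249 = 0.455 * 2.545 / 0.0249 = 46.51 W

46.51 W


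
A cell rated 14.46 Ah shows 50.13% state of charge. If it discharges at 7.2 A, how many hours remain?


Step 1: remaining = SOC/100 * C_total = 50.13/100 * 14.46 = 7.2488 Ah
Step 2: t = remaining / I = 7.2488 / 7.2 = 1.007 hr

1.007 hr


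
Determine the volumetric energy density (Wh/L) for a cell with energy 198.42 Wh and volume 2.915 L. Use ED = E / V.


Volumetric ED = 198.42 Wh / 2.915 L = 68.07 Wh/L

68.07 Wh/L


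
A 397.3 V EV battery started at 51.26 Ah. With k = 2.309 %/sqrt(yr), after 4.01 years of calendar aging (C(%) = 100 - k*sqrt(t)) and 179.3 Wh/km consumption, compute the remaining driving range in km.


Step 1: capacity retention = 100 - 2.309 * sqrt(4.01) = 100 - 2.309 * 2.0025 = 95.376%
Step 2: C_now = 51.26 * 95.376/100 = 48.89 Ah
Step 3: E_pack = V * C_now = 397.3 * 48.89 = 19424 Wh
Step 4: range = E_pack / consumption = 19424 / 179.3 = 108.3 km

108.3 km


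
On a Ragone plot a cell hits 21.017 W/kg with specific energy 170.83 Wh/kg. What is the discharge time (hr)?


t = E / P = 170.83 / 21.017 = 8.128 hr

8.128 hr


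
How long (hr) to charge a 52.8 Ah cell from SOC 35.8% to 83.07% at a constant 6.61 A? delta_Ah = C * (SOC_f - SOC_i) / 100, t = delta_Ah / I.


delta_Ah = 52.8 * (83.07 - 35.8) / 100 = 24.959 Ah
t = delta_Ah / I = 24.959 / 6.61 = 3.776 hr

3.776 hr


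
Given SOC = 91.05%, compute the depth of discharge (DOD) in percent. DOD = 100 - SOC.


DOD = 100 - SOC = 100 - 91.05 = 8.95%

8.95%


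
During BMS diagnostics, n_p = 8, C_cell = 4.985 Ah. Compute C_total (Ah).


Parallel capacities add: 8 * 4.985 Ah = 39.88 Ah

39.88 Ah


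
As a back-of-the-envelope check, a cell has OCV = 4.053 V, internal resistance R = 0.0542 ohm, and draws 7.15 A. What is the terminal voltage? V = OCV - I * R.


V = OCV - I*R = 4.053 - 7.15 * 0.0542 = 3.665 V

3.665 V


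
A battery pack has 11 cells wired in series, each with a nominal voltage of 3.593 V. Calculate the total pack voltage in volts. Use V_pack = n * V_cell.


With 11 cells in series at 3.593 V each, V_pack = 39.523 V

39.523 V


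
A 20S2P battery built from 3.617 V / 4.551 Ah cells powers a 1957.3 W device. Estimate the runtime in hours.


Step 1: E_pack = Ns * V_cell * Np * C_cell = 20 * 3.617 * 2 * 4.551 = 658.44 Wh
Step 2: t = E_pack / P = 658.44 / 1957.3 = 0.3364 hr

0.3364 hr


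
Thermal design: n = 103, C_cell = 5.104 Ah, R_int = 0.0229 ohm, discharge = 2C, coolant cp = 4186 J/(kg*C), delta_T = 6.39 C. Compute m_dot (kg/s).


Step 1: I = 2 * 5.104 = 10.208 A
Step 2: Q_cell = I^2 * R = 10.208^2 * 0.0229 = 2.3863 W
Step 3: Q_total = 103 * 2.3863 = 245.79 W
Step 4: m_dot = Q_total / (cp * dT) = 245.79 / (4186 * 6.39) = 0.009189 kg/s

0.009189 kg/s


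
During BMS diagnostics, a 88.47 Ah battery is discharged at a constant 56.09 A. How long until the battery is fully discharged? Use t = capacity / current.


t = capacity / current = 88.47 / 56.09 = 1.577 hr

1.577 hr


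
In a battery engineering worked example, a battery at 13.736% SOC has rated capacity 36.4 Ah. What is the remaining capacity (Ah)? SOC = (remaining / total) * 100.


remaining = SOC / 100 * total = 13.736 / 100 * 36.4 = 5.000 Ah

5.000 Ah


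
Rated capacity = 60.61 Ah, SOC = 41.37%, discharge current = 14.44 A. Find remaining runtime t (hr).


Step 1: remaining = SOC/100 * C_total = 41.37/100 * 60.61 = 25.074 Ah
Step 2: t = remaining / I = 25.074 / 14.44 = 1.736 hr

1.736 hr


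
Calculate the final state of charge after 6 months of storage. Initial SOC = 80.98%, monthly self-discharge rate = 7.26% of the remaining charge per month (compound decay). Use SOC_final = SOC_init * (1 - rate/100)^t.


Monthly retention factor = 1 - 7.26/100 = 0.9274
Over 6 months: factor^6 = 0.63621
SOC_final = 80.98 * 0.63621 = 51.52%

51.52%


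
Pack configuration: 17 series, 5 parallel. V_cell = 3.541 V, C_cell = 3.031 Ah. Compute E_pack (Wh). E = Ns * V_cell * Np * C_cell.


V_pack = 17 * 3.541 = 60.197 V
C_pack = 5 * 3.031 = 15.155 Ah
E = V_pack * C_pack = 60.197 * 15.155 = 912.3 Wh

912.3 Wh


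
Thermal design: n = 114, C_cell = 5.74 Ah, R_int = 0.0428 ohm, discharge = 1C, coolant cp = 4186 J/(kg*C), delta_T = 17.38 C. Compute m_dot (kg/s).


Step 1: I = 1 * 5.74 = 5.74 A
Step 2: Q_cell = I^2 * R = 5.74^2 * 0.0428 = 1.4102 W
Step 3: Q_total = 114 * 1.4102 = 160.76 W
Step 4: m_dot = Q_total / (cp * dT) = 160.76 / (4186 * 17.38) = 0.002210 kg/s

0.002210 kg/s


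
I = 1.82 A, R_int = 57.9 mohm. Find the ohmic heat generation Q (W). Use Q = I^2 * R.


Convert: R = 57.9 mohm = 0.0579 ohm
I^2 = 3.3124
Q = 3.3124 * 0.0579 = 0.1918 W

0.1918 W


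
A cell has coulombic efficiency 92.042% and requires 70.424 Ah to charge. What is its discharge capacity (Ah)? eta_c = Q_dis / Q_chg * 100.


Q_dis = eta/100 * Q_chg = 92.042/100 * 70.424 = 64.82 Ah

64.82 Ah


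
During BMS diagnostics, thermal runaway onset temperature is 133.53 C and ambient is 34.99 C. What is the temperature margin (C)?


margin = T_onset - T_ambient = 133.53 - 34.99 = 98.54 C

98.54 C


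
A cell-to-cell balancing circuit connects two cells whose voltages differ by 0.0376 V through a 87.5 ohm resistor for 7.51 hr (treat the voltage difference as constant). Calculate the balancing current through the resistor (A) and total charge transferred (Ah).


I_bal = dV / R = 0.0376 / 87.5 = 4.2971e-04 A
Q = I_bal * t = 4.2971e-04 * 7.51 = 0.003227 Ah

I=4.2971e-04 A, Q=0.003227 Ah


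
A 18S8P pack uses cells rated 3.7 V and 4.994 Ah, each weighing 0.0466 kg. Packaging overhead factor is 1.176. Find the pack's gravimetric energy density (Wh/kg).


Step 1: V_pack = 18 * 3.7 = 66.6 V
Step 2: C_pack = 8 * 4.994 = 39.952 Ah
Step 3: E_pack = V_pack * C_pack = 66.6 * 39.952 = 2660.8 Wh
Step 4: m_pack = 18 * 8 * 0.0466 * 1.176 = 7.8914 kg
Step 5: ED = E_pack / m_pack = 2660.8 / 7.8914 = 337.2 Wh/kg

337.2 Wh/kg


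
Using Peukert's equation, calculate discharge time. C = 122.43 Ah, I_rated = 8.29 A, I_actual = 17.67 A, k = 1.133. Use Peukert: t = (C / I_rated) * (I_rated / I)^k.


t_rated = C / I_rated = 122.43 / 8.29 = 14.768 hr
(I_rated/I)^k = (0.46916)^1.133 = 0.42424
t = t_rated * (I_rated/I)^k = 14.768 * 0.42424 = 6.265 hr

6.265 hr


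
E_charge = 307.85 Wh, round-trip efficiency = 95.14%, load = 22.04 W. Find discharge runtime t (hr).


Step 1: E_discharge = eta/100 * E_charge = 95.14/100 * 307.85 = 292.89 Wh
Step 2: t = E_discharge / P = 292.89 / 22.04 = 13.29 hr

13.29 hr


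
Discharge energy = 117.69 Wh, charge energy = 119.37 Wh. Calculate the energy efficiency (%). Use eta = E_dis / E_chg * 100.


eta_e = E_dis / E_chg * 100 = 117.69 / 119.37 * 100 = 98.59%

98.59%


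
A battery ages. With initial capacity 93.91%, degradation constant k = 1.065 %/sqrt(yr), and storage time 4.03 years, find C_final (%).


Step 1: sqrt(4.03 yr) = 2.0075
Step 2: drop = 1.065 * 2.0075 = 2.138
Step 3: C_final = 93.91 - 2.138 = 91.77%

91.77%


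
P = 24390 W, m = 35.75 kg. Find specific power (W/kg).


Specific power = 24390 W / 35.75 kg = 682.2 W/kg

682.2 W/kg


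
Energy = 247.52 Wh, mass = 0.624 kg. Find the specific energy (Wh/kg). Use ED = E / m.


ED = E / m = 247.52 / 0.624 = 396.7 Wh/kg

396.7 Wh/kg


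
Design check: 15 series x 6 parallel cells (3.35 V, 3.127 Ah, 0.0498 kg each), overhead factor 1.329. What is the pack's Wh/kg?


Step 1: V_pack = 15 * 3.35 = 50.25 V
Step 2: C_pack = 6 * 3.127 = 18.762 Ah
Step 3: E_pack = V_pack * C_pack = 50.25 * 18.762 = 942.79 Wh
Step 4: m_pack = 15 * 6 * 0.0498 * 1.329 = 5.9566 kg
Step 5: ED = E_pack / m_pack = 942.79 / 5.9566 = 158.3 Wh/kg

158.3 Wh/kg


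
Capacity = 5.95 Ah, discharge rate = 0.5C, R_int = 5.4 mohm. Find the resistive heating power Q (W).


Convert: R = 5.4 mohm = 0.0054 ohm
Step 1: I = C_rate * capacity = 0.5 * 5.95 = 2.975 A
Step 2: Q = I^2 * R = 2.975^2 * 0.0054 = 8.8506 * 0.0054 = 0.04779 W

0.04779 W
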